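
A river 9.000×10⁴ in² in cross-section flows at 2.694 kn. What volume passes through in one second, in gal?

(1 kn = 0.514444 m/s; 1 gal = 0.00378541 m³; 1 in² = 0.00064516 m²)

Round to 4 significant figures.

2.694 kn × 0.514444 = 1.38591 m/s
9.000×10⁴ in² × 0.00064516 = 58.0644 m²
V = v × A × t = 1.38591 m/s × 58.0644 m² × 1 s = 80.472 m³
80.472 m³ ÷ (0.00378541 m³/gal) = 21258.5 gal

2.126×10⁴ gal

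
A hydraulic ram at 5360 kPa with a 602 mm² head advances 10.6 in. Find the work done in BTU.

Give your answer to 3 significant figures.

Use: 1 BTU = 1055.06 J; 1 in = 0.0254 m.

5360 kPa → 5.36×10⁶ Pa
602 mm² → 6.02×10⁻⁴ m²
F = P × A = 5.36×10⁶ × 6.02×10⁻⁴ = 3226.72 N
10.6 in → 0.26924 m
W = F × d = 3226.72 × 0.26924 = 868.762 J
In BTU: 868.762 / 1055.06 = 0.823424 BTU

0.823 BTU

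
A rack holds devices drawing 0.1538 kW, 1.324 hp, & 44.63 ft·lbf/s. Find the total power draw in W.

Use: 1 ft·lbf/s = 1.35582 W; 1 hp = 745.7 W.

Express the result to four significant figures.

1202 W

0.1538 kW × 1000 = 153.8 W
1.324 hp × 745.7 = 987.307 W
44.63 ft·lbf/s × 1.35582 = 60.5102 W
Combined: 153.8 + 987.307 + 60.5102 = 1201.62 W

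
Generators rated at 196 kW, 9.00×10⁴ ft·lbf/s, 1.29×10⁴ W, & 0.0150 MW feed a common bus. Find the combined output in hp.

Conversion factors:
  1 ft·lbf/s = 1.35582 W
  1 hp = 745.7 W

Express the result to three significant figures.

464 hp

196 kW × 1000 = 196000 W
9.00×10⁴ ft·lbf/s × 1.35582 = 122024 W
1.29×10⁴ W (already W)
0.0150 MW × 1000000 = 15000 W
Sum: 196000 + 122024 + 12900 + 15000 = 345924 W
In hp: 345924 / 745.7 = 463.892 hp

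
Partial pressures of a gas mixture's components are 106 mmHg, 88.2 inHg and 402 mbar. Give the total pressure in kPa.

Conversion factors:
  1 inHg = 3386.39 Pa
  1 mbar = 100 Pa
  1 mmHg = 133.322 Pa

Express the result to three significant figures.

353 kPa

106 mmHg × 133.322 → 14132.1 Pa
88.2 inHg × 3386.39 → 298680 Pa
402 mbar × 100 → 40200 Pa
Total: 14132.1 + 298680 + 40200 = 353012 Pa
In kPa: 353012 / 1000 = 353.012 kPa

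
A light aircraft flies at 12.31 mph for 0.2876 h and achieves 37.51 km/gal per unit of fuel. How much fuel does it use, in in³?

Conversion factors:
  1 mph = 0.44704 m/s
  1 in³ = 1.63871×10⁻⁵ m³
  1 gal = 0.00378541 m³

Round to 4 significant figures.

35.09 in³

12.31 mph → 5.50306 m/s
0.2876 h → 1035.36 s
d = v × t = 5.50306 × 1035.36 = 5697.65 m
37.51 km/gal → 9.9091×10⁶ m/m³
V = d / (distance per unit fuel) = 5697.65 / 9.9091×10⁶ = 5.74992×10⁻⁴ m³
In in³: 5.74992×10⁻⁴ / 1.63871×10⁻⁵ = 35.0881 in³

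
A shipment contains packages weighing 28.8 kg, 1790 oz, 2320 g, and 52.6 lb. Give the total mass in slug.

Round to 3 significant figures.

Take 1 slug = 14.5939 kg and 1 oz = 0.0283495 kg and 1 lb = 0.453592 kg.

28.8 kg (already kg)
1790 oz × 0.0283495 = 50.7456 kg
2320 g × 0.001 = 2.32 kg
52.6 lb × 0.453592 = 23.8589 kg
Combined: 28.8 + 50.7456 + 2.32 + 23.8589 = 105.724 kg
In slug: 105.724 / 14.5939 = 7.2444 slug

7.24 slug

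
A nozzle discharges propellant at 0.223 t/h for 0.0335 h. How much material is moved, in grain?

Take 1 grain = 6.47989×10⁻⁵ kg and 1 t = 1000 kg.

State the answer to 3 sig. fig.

0.223 t/h → 0.0619444 kg/s
0.0335 h → 120.6 s
m = ṁ × t = 0.0619444 × 120.6 = 7.47049 kg
In grain: 7.47049 / 6.47989×10⁻⁵ = 115287 grain

1.15×10⁵ grain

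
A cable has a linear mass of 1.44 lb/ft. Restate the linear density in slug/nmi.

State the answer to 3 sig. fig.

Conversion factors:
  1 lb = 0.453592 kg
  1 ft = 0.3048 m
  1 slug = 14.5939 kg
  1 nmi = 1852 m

272 slug/nmi

1.44 lb/ft × 0.453592 kg/lb ÷ 0.3048 m/ft = 2.14295 kg/m
2.14295 kg/m ÷ 14.5939 kg/slug × 1852 m/nmi = 271.945 slug/nmi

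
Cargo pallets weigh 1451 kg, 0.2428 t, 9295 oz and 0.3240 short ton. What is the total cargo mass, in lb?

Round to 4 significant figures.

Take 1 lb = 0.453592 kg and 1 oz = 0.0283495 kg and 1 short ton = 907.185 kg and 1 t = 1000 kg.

1451 kg (already kg)
0.2428 t × 1000 = 242.8 kg
9295 oz × 0.0283495 = 263.509 kg
0.3240 short ton × 907.185 = 293.928 kg
Total: 1451 + 242.8 + 263.509 + 293.928 = 2251.24 kg
In lb: 2251.24 / 0.453592 = 4963.14 lb

4963 lb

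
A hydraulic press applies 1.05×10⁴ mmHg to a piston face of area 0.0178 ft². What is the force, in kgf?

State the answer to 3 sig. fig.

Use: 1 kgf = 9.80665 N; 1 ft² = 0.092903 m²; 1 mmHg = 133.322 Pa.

1.05×10⁴ mmHg × 133.322 = 1.39988×10⁶ Pa
0.0178 ft² × 0.092903 = 0.00165367 m²
F = P × A = 1.39988×10⁶ Pa × 0.00165367 m² = 2314.94 N
2314.94 N ÷ (9.80665 N/kgf) = 236.058 kgf

236 kgf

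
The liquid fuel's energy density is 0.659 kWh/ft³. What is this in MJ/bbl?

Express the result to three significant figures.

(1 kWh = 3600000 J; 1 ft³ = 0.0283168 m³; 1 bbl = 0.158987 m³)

13.3 MJ/bbl

0.659 kWh/ft³ × 3600000 J/kWh ÷ 0.0283168 m³/ft³ = 8.37807×10⁷ J/m³
8.37807×10⁷ J/m³ ÷ 1000000 J/MJ × 0.158987 m³/bbl = 13.32 MJ/bbl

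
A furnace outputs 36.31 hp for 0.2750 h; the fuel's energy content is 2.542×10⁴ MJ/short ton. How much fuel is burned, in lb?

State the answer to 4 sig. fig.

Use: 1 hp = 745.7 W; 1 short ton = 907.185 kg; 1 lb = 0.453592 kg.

2.109 lb

36.31 hp → 27076.4 W
0.2750 h → 990 s
E = P × t = 27076.4 × 990 = 2.68056×10⁷ J
2.542×10⁴ MJ/short ton → 2.80207×10⁷ J/kg
m = E / e_s = 2.68056×10⁷ / 2.80207×10⁷ = 0.956636 kg
In lb: 0.956636 / 0.453592 = 2.10902 lb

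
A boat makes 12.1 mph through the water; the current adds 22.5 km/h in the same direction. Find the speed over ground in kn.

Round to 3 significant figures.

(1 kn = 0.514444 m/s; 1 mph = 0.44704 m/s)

12.1 mph × 0.44704 → 5.40918 m/s
22.5 km/h × (1/3.6) → 6.25 m/s
Total: 5.40918 + 6.25 = 11.6592 m/s
In kn: 11.6592 / 0.514444 = 22.6637 kn

22.7 kn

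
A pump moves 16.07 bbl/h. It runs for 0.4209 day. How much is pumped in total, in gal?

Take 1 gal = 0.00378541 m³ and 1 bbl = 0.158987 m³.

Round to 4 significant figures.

16.07 bbl/h → 7.097×10⁻⁴ m³/s
0.4209 day → 36365.8 s
V = Q × t = 7.097×10⁻⁴ × 36365.8 = 25.8088 m³
In gal: 25.8088 / 0.00378541 = 6817.97 gal

6818 gal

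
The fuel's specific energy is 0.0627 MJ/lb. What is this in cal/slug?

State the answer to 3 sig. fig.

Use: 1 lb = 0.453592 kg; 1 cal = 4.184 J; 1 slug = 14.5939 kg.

0.0627 MJ/lb × 1000000 J/MJ ÷ 0.453592 kg/lb = 138230 J/kg
138230 J/kg ÷ 4.184 J/cal × 14.5939 kg/slug = 482150 cal/slug

4.82×10⁵ cal/slug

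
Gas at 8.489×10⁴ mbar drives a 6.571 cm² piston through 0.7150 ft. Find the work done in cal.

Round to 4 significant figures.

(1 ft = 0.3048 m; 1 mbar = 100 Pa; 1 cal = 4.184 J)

8.489×10⁴ mbar → 8.489×10⁶ Pa
6.571 cm² → 6.571×10⁻⁴ m²
F = P × A = 8.489×10⁶ × 6.571×10⁻⁴ = 5578.12 N
0.7150 ft → 0.217932 m
W = F × d = 5578.12 × 0.217932 = 1215.65 J
In cal: 1215.65 / 4.184 = 290.547 cal

290.5 cal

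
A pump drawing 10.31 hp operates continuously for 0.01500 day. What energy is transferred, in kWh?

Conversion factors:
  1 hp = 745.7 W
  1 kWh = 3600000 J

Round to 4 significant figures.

10.31 hp × 745.7 → 7688.17 W
0.01500 day × 86400 → 1296 s
E = P × t = 7688.17 W × 1296 s = 9.96387×10⁶ J
9.96387×10⁶ J ÷ (3600000 J/kWh) = 2.76774 kWh

2.768 kWh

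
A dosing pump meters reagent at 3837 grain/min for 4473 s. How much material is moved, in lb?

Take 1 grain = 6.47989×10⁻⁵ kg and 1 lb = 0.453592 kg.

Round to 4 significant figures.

3837 grain/min → 0.00414389 kg/s
m = ṁ × t = 0.00414389 × 4473 = 18.5356 kg
In lb: 18.5356 / 0.453592 = 40.864 lb

40.86 lb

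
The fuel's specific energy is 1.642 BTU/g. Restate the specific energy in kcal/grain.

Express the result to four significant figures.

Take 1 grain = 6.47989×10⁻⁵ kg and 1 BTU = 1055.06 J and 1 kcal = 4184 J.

1.642 BTU/g × 1055.06 J/BTU ÷ 0.001 kg/g = 1.73241×10⁶ J/kg
1.73241×10⁶ J/kg ÷ 4184 J/kcal × 6.47989×10⁻⁵ kg/grain = 0.0268304 kcal/grain

0.02683 kcal/grain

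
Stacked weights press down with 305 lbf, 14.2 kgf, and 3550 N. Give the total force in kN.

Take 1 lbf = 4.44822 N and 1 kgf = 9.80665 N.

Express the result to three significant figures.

5.05 kN

305 lbf × 4.44822 = 1356.71 N
14.2 kgf × 9.80665 = 139.254 N
3550 N (already N)
Combined: 1356.71 + 139.254 + 3550 = 5045.96 N
In kN: 5045.96 / 1000 = 5.04596 kN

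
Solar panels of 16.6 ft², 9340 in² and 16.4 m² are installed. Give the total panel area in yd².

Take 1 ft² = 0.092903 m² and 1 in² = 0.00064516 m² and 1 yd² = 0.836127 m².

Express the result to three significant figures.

28.7 yd²

16.6 ft² × 0.092903 = 1.54219 m²
9340 in² × 0.00064516 = 6.02579 m²
16.4 m² (already m²)
Sum: 1.54219 + 6.02579 + 16.4 = 23.968 m²
In yd²: 23.968 / 0.836127 = 28.6655 yd²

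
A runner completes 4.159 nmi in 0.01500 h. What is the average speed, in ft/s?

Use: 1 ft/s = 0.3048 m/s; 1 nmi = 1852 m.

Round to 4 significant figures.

4.159 nmi × 1852 = 7702.47 m
0.01500 h × 3600 = 54 s
v = d / t = 7702.47 m / 54 s = 142.638 m/s
142.638 m/s ÷ (0.3048 m/s/ft/s) = 467.972 ft/s

468.0 ft/s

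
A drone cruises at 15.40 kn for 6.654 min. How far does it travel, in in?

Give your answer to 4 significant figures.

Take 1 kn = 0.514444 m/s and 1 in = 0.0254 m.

1.245×10⁵ in

15.40 kn × 0.514444 = 7.92244 m/s
6.654 min × 60 = 399.24 s
d = v × t = 7.92244 m/s × 399.24 s = 3162.95 m
3162.95 m ÷ (0.0254 m/in) = 124526 in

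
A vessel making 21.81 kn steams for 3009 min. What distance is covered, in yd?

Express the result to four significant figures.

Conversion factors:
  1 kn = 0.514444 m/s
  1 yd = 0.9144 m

21.81 kn × 0.514444 → 11.22 m/s
3009 min × 60 → 180540 s
d = v × t = 11.22 m/s × 180540 s = 2.02566×10⁶ m
2.02566×10⁶ m ÷ (0.9144 m/yd) = 2.21529×10⁶ yd

2.215×10⁶ yd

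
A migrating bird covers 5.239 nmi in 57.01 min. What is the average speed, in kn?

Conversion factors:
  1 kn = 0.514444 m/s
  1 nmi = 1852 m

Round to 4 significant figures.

5.514 kn

5.239 nmi × 1852 → 9702.63 m
57.01 min × 60 → 3420.6 s
v = d / t = 9702.63 m / 3420.6 s = 2.83653 m/s
2.83653 m/s ÷ (0.514444 m/s/kn) = 5.51378 kn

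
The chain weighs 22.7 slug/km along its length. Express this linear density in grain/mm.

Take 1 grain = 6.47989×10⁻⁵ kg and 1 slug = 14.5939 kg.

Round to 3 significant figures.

22.7 slug/km × 14.5939 kg/slug ÷ 1000 m/km = 0.331282 kg/m
0.331282 kg/m ÷ 6.47989×10⁻⁵ kg/grain × 0.001 m/mm = 5.11246 grain/mm

5.11 grain/mm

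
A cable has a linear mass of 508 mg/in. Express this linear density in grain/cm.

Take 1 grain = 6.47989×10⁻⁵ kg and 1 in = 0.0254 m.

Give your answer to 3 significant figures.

508 mg/in × 10⁻⁶ kg/mg ÷ 0.0254 m/in = 0.02 kg/m
0.02 kg/m ÷ 6.47989×10⁻⁵ kg/grain × 0.01 m/cm = 3.08647 grain/cm

3.09 grain/cm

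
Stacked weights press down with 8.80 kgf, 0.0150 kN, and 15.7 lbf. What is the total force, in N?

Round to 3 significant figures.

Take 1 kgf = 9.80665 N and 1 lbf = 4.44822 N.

171 N

8.80 kgf × 9.80665 → 86.2985 N
0.0150 kN × 1000 → 15 N
15.7 lbf × 4.44822 → 69.8371 N
Total: 86.2985 + 15 + 69.8371 = 171.136 N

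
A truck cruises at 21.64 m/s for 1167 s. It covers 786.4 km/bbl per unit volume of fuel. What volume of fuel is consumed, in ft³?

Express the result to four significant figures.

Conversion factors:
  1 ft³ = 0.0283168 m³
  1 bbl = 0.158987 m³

d = v × t = 21.64 × 1167 = 25253.9 m
786.4 km/bbl → 4.94632×10⁶ m/m³
V = d / (distance per unit fuel) = 25253.9 / 4.94632×10⁶ = 0.00510559 m³
In ft³: 0.00510559 / 0.0283168 = 0.180303 ft³

0.1803 ft³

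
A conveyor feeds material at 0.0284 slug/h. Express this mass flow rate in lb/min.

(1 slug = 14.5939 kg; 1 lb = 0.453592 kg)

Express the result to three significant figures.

0.0152 lb/min

0.0284 slug/h × 14.5939 kg/slug ÷ 3600 s/h = 1.1513×10⁻⁴ kg/s
1.1513×10⁻⁴ kg/s ÷ 0.453592 kg/lb × 60 s/min = 0.0152291 lb/min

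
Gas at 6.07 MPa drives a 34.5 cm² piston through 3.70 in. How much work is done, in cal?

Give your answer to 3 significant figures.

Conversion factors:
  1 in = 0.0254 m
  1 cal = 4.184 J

6.07 MPa → 6.07×10⁶ Pa
34.5 cm² → 0.00345 m²
F = P × A = 6.07×10⁶ × 0.00345 = 20941.5 N
3.70 in → 0.09398 m
W = F × d = 20941.5 × 0.09398 = 1968.08 J
In cal: 1968.08 / 4.184 = 470.382 cal

470 cal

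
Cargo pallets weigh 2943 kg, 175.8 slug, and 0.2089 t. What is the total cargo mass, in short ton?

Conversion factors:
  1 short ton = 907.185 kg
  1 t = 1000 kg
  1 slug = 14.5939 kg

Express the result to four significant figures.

6.302 short ton

2943 kg (already kg)
175.8 slug × 14.5939 → 2565.61 kg
0.2089 t × 1000 → 208.9 kg
Sum: 2943 + 2565.61 + 208.9 = 5717.51 kg
In short ton: 5717.51 / 907.185 = 6.30247 short ton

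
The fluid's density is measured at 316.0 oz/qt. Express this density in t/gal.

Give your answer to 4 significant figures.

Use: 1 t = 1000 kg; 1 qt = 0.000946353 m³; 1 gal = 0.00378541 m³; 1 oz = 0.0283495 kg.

0.03583 t/gal

316.0 oz/qt × 0.0283495 kg/oz ÷ 0.000946353 m³/qt = 9466.28 kg/m³
9466.28 kg/m³ ÷ 1000 kg/t × 0.00378541 m³/gal = 0.0358338 t/gal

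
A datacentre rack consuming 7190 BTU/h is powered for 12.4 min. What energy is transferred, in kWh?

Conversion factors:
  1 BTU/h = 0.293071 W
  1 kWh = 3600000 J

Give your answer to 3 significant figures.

7190 BTU/h × 0.293071 = 2107.18 W
12.4 min × 60 = 744 s
E = P × t = 2107.18 W × 744 s = 1.56774×10⁶ J
1.56774×10⁶ J ÷ (3600000 J/kWh) = 0.435483 kWh

0.435 kWh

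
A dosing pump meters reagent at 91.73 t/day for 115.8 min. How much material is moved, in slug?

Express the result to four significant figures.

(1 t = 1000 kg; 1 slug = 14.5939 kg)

91.73 t/day → 1.06169 kg/s
115.8 min → 6948 s
m = ṁ × t = 1.06169 × 6948 = 7376.62 kg
In slug: 7376.62 / 14.5939 = 505.459 slug

505.5 slug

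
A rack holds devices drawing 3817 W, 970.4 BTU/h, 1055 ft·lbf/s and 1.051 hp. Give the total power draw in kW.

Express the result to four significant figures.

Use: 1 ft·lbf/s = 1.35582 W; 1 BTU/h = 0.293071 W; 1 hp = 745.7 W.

3817 W (already W)
970.4 BTU/h × 0.293071 → 284.396 W
1055 ft·lbf/s × 1.35582 → 1430.39 W
1.051 hp × 745.7 → 783.731 W
Total: 3817 + 284.396 + 1430.39 + 783.731 = 6315.52 W
In kW: 6315.52 / 1000 = 6.31552 kW

6.316 kW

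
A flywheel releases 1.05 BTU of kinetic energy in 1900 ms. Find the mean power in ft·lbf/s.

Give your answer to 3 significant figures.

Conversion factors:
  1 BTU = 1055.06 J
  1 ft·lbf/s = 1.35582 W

1.05 BTU × 1055.06 → 1107.81 J
1900 ms × 0.001 → 1.9 s
P = E / t = 1107.81 J / 1.9 s = 583.058 W
583.058 W ÷ (1.35582 W/ft·lbf/s) = 430.041 ft·lbf/s

430 ft·lbf/s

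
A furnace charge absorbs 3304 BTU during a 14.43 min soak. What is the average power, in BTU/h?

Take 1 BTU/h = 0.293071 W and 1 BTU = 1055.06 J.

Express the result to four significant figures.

1.374×10⁴ BTU/h

3304 BTU × 1055.06 = 3.48592×10⁶ J
14.43 min × 60 = 865.8 s
P = E / t = 3.48592×10⁶ J / 865.8 s = 4026.24 W
4026.24 W ÷ (0.293071 W/BTU/h) = 13738.1 BTU/h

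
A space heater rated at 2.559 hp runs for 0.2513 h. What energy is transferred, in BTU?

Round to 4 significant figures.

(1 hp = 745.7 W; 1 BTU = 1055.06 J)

1636 BTU

2.559 hp × 745.7 = 1908.25 W
0.2513 h × 3600 = 904.68 s
E = P × t = 1908.25 W × 904.68 s = 1.72636×10⁶ J
1.72636×10⁶ J ÷ (1055.06 J/BTU) = 1636.27 BTU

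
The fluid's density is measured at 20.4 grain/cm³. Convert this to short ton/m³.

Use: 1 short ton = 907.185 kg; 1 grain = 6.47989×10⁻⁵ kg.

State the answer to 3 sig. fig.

1.46 short ton/m³

20.4 grain/cm³ × 6.47989×10⁻⁵ kg/grain ÷ 10⁻⁶ m³/cm³ = 1321.9 kg/m³
1321.9 kg/m³ ÷ 907.185 kg/short ton = 1.45714 short ton/m³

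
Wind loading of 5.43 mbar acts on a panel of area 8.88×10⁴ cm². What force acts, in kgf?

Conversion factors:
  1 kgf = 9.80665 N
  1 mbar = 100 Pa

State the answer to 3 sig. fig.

5.43 mbar × 100 → 543 Pa
8.88×10⁴ cm² × 0.0001 → 8.88 m²
F = P × A = 543 Pa × 8.88 m² = 4821.84 N
4821.84 N ÷ (9.80665 N/kgf) = 491.691 kgf

492 kgf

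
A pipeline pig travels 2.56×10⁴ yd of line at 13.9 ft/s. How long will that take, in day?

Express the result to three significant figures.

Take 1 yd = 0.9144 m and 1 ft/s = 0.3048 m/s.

2.56×10⁴ yd × 0.9144 → 23408.6 m
13.9 ft/s × 0.3048 → 4.23672 m/s
t = d / v = 23408.6 m / 4.23672 m/s = 5525.17 s
5525.17 s ÷ (86400 s/day) = 0.0639487 day

0.0639 day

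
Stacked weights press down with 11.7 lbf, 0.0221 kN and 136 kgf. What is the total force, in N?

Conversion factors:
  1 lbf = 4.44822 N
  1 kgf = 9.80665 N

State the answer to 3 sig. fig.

1410 N

11.7 lbf × 4.44822 → 52.0442 N
0.0221 kN × 1000 → 22.1 N
136 kgf × 9.80665 → 1333.7 N
Total: 52.0442 + 22.1 + 1333.7 = 1407.84 N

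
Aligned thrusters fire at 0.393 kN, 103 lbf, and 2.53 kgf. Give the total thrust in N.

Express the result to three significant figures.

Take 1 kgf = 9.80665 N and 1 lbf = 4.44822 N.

0.393 kN × 1000 = 393 N
103 lbf × 4.44822 = 458.167 N
2.53 kgf × 9.80665 = 24.8108 N
Combined: 393 + 458.167 + 24.8108 = 875.978 N

876 N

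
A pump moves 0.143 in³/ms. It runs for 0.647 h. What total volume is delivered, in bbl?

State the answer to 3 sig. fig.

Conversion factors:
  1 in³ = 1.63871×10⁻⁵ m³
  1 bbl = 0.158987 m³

34.3 bbl

0.143 in³/ms → 0.00234336 m³/s
0.647 h → 2329.2 s
V = Q × t = 0.00234336 × 2329.2 = 5.45815 m³
In bbl: 5.45815 / 0.158987 = 34.3308 bbl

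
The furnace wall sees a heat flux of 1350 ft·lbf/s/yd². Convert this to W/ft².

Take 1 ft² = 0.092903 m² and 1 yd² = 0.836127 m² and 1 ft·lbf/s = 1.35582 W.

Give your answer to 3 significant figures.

1350 ft·lbf/s/yd² × 1.35582 W/ft·lbf/s ÷ 0.836127 m²/yd² = 2189.09 W/m²
2189.09 W/m² × 0.092903 m²/ft² = 203.373 W/ft²

203 W/ft²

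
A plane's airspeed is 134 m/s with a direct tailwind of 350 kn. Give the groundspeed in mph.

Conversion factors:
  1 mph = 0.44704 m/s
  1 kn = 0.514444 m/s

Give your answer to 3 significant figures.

134 m/s (already m/s)
350 kn × 0.514444 → 180.055 m/s
Combined: 134 + 180.055 = 314.055 m/s
In mph: 314.055 / 0.44704 = 702.521 mph

703 mph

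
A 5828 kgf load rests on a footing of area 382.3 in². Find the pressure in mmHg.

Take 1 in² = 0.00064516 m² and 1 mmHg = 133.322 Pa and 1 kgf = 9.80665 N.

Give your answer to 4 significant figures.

1738 mmHg

5828 kgf × 9.80665 = 57153.2 N
382.3 in² × 0.00064516 = 0.246645 m²
P = F / A = 57153.2 N / 0.246645 m² = 231723 Pa
231723 Pa ÷ (133.322 Pa/mmHg) = 1738.07 mmHg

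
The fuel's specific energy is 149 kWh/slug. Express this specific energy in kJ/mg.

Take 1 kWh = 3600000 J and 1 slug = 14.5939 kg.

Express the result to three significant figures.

149 kWh/slug × 3600000 J/kWh ÷ 14.5939 kg/slug = 3.67551×10⁷ J/kg
3.67551×10⁷ J/kg ÷ 1000 J/kJ × 10⁻⁶ kg/mg = 0.0367551 kJ/mg

0.0368 kJ/mg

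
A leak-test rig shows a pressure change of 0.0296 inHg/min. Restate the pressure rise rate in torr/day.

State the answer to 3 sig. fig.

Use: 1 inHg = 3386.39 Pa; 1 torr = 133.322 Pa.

1080 torr/day

0.0296 inHg/min × 3386.39 Pa/inHg ÷ 60 s/min = 1.67062 Pa/s
1.67062 Pa/s ÷ 133.322 Pa/torr × 86400 s/day = 1082.65 torr/day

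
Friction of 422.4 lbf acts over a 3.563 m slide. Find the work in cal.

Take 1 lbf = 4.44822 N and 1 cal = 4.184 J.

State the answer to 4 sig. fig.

422.4 lbf × 4.44822 = 1878.93 N
W = F × d = 1878.93 N × 3.563 m = 6694.63 J
6694.63 J ÷ (4.184 J/cal) = 1600.05 cal

1600 cal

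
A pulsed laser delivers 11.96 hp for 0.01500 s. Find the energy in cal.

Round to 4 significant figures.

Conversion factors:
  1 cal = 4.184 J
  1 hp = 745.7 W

11.96 hp × 745.7 → 8918.57 W
E = P × t = 8918.57 W × 0.015 s = 133.779 J
133.779 J ÷ (4.184 J/cal) = 31.9739 cal

31.97 cal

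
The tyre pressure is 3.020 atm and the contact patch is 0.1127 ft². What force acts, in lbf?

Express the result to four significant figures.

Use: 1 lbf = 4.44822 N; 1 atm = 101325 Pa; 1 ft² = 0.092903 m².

720.3 lbf

3.020 atm × 101325 = 306002 Pa
0.1127 ft² × 0.092903 = 0.0104702 m²
F = P × A = 306002 Pa × 0.0104702 m² = 3203.9 N
3203.9 N ÷ (4.44822 N/lbf) = 720.266 lbf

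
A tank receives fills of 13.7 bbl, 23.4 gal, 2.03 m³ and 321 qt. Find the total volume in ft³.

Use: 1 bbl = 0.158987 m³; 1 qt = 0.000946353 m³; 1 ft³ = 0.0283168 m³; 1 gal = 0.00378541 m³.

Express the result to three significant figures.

13.7 bbl × 0.158987 = 2.17812 m³
23.4 gal × 0.00378541 = 0.0885786 m³
2.03 m³ (already m³)
321 qt × 0.000946353 = 0.303779 m³
Total: 2.17812 + 0.0885786 + 2.03 + 0.303779 = 4.60048 m³
In ft³: 4.60048 / 0.0283168 = 162.465 ft³

162 ft³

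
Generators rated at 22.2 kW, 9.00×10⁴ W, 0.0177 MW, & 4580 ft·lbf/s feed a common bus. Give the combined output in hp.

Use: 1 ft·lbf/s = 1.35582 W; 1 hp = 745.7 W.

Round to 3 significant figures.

22.2 kW × 1000 = 22200 W
9.00×10⁴ W (already W)
0.0177 MW × 1000000 = 17700 W
4580 ft·lbf/s × 1.35582 = 6209.66 W
Total: 22200 + 90000 + 17700 + 6209.66 = 136110 W
In hp: 136110 / 745.7 = 182.526 hp

183 hp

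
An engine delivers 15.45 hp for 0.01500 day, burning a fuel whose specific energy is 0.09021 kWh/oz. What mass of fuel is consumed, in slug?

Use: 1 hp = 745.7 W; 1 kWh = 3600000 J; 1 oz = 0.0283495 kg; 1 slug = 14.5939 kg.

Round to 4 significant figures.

15.45 hp → 11521.1 W
0.01500 day → 1296 s
E = P × t = 11521.1 × 1296 = 1.49313×10⁷ J
0.09021 kWh/oz → 1.14554×10⁷ J/kg
m = E / e_s = 1.49313×10⁷ / 1.14554×10⁷ = 1.30343 kg
In slug: 1.30343 / 14.5939 = 0.0893133 slug

0.08931 slug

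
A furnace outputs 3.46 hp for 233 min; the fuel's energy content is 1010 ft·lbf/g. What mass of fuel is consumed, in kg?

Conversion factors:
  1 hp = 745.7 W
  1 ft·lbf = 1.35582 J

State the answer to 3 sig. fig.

26.3 kg

3.46 hp → 2580.12 W
233 min → 13980 s
E = P × t = 2580.12 × 13980 = 3.60701×10⁷ J
1010 ft·lbf/g → 1.36938×10⁶ J/kg
m = E / e_s = 3.60701×10⁷ / 1.36938×10⁶ = 26.3405 kg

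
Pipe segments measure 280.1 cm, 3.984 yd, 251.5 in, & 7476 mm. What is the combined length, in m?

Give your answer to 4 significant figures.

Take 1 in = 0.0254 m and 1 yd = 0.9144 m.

20.31 m

280.1 cm × 0.01 → 2.801 m
3.984 yd × 0.9144 → 3.64297 m
251.5 in × 0.0254 → 6.3881 m
7476 mm × 0.001 → 7.476 m
Combined: 2.801 + 3.64297 + 6.3881 + 7.476 = 20.3081 m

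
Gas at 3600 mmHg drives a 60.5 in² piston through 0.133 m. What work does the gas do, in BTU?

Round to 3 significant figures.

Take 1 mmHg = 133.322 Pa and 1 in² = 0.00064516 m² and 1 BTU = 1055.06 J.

2.36 BTU

3600 mmHg → 479959 Pa
60.5 in² → 0.0390322 m²
F = P × A = 479959 × 0.0390322 = 18733.9 N
W = F × d = 18733.9 × 0.133 = 2491.61 J
In BTU: 2491.61 / 1055.06 = 2.36158 BTU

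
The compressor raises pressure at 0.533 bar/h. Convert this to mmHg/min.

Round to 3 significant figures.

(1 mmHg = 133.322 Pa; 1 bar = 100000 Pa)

6.66 mmHg/min

0.533 bar/h × 100000 Pa/bar ÷ 3600 s/h = 14.8056 Pa/s
14.8056 Pa/s ÷ 133.322 Pa/mmHg × 60 s/min = 6.66309 mmHg/min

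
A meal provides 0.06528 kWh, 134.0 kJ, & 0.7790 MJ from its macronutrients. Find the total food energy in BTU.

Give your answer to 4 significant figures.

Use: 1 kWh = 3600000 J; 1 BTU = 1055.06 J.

0.06528 kWh × 3600000 → 235008 J
134.0 kJ × 1000 → 134000 J
0.7790 MJ × 1000000 → 779000 J
Sum: 235008 + 134000 + 779000 = 1.14801×10⁶ J
In BTU: 1.14801×10⁶ / 1055.06 = 1088.1 BTU

1088 BTU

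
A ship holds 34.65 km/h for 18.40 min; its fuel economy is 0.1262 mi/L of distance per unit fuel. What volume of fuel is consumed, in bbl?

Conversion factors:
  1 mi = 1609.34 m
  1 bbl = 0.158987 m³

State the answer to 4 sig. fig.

34.65 km/h → 9.625 m/s
18.40 min → 1104 s
d = v × t = 9.625 × 1104 = 10626 m
0.1262 mi/L → 203099 m/m³
V = d / (distance per unit fuel) = 10626 / 203099 = 0.0523193 m³
In bbl: 0.0523193 / 0.158987 = 0.329079 bbl

0.3291 bbl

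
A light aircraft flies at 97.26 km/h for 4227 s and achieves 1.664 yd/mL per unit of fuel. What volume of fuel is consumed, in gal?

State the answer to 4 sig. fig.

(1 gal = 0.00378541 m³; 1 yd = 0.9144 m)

19.83 gal

97.26 km/h → 27.0167 m/s
d = v × t = 27.0167 × 4227 = 114200 m
1.664 yd/mL → 1.52156×10⁶ m/m³
V = d / (distance per unit fuel) = 114200 / 1.52156×10⁶ = 0.0750545 m³
In gal: 0.0750545 / 0.00378541 = 19.8273 gal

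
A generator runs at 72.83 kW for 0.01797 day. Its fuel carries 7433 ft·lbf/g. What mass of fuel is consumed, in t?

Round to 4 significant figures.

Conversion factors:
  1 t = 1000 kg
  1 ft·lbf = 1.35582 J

0.01122 t

72.83 kW → 72830 W
0.01797 day → 1552.61 s
E = P × t = 72830 × 1552.61 = 1.13077×10⁸ J
7433 ft·lbf/g → 1.00778×10⁷ J/kg
m = E / e_s = 1.13077×10⁸ / 1.00778×10⁷ = 11.2204 kg
In t: 11.2204 / 1000 = 0.0112204 t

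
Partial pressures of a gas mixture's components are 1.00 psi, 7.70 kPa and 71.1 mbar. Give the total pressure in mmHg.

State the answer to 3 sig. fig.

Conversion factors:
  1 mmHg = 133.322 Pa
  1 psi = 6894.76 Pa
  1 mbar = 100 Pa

1.00 psi × 6894.76 → 6894.76 Pa
7.70 kPa × 1000 → 7700 Pa
71.1 mbar × 100 → 7110 Pa
Combined: 6894.76 + 7700 + 7110 = 21704.8 Pa
In mmHg: 21704.8 / 133.322 = 162.8 mmHg

163 mmHg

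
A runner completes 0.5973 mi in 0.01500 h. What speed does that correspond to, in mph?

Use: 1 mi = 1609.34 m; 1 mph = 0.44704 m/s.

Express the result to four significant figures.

0.5973 mi × 1609.34 = 961.259 m
0.01500 h × 3600 = 54 s
v = d / t = 961.259 m / 54 s = 17.8011 m/s
17.8011 m/s ÷ (0.44704 m/s/mph) = 39.8199 mph

39.82 mph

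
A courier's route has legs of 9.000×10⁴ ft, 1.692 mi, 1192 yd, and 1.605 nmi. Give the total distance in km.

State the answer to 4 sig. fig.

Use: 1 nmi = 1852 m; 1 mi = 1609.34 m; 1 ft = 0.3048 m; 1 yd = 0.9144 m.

34.22 km

9.000×10⁴ ft × 0.3048 = 27432 m
1.692 mi × 1609.34 = 2723 m
1192 yd × 0.9144 = 1089.96 m
1.605 nmi × 1852 = 2972.46 m
Total: 27432 + 2723 + 1089.96 + 2972.46 = 34217.4 m
In km: 34217.4 / 1000 = 34.2174 km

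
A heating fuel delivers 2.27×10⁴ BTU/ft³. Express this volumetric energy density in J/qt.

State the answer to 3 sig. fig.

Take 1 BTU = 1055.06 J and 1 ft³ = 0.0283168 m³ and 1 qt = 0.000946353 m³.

8.00×10⁵ J/qt

2.27×10⁴ BTU/ft³ × 1055.06 J/BTU ÷ 0.0283168 m³/ft³ = 8.45783×10⁸ J/m³
8.45783×10⁸ J/m³ × 0.000946353 m³/qt = 800409 J/qt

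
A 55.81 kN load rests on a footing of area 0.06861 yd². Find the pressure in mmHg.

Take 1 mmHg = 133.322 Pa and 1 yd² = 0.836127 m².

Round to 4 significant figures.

55.81 kN × 1000 → 55810 N
0.06861 yd² × 0.836127 → 0.0573667 m²
P = F / A = 55810 N / 0.0573667 m² = 972864 Pa
972864 Pa ÷ (133.322 Pa/mmHg) = 7297.1 mmHg

7297 mmHg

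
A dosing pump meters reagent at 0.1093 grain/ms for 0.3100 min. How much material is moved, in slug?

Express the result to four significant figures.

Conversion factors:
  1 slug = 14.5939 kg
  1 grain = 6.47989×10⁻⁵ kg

0.1093 grain/ms → 0.00708252 kg/s
0.3100 min → 18.6 s
m = ṁ × t = 0.00708252 × 18.6 = 0.131735 kg
In slug: 0.131735 / 14.5939 = 0.00902672 slug

0.009027 slug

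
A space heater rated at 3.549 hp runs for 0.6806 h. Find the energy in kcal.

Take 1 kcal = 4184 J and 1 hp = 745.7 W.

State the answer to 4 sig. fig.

3.549 hp × 745.7 = 2646.49 W
0.6806 h × 3600 = 2450.16 s
E = P × t = 2646.49 W × 2450.16 s = 6.48432×10⁶ J
6.48432×10⁶ J ÷ (4184 J/kcal) = 1549.79 kcal

1550 kcal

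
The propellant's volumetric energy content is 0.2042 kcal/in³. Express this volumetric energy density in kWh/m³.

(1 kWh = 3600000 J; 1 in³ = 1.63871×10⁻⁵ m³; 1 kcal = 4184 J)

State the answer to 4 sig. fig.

0.2042 kcal/in³ × 4184 J/kcal ÷ 1.63871×10⁻⁵ m³/in³ = 5.21369×10⁷ J/m³
5.21369×10⁷ J/m³ ÷ 3600000 J/kWh = 14.4825 kWh/m³

14.48 kWh/m³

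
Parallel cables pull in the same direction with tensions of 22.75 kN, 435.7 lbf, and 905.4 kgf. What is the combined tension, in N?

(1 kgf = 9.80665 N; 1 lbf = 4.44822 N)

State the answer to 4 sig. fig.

3.357×10⁴ N

22.75 kN × 1000 = 22750 N
435.7 lbf × 4.44822 = 1938.09 N
905.4 kgf × 9.80665 = 8878.94 N
Sum: 22750 + 1938.09 + 8878.94 = 33567 N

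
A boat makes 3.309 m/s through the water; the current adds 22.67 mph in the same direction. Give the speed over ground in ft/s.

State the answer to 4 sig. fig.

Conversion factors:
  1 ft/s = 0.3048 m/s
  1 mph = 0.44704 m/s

3.309 m/s (already m/s)
22.67 mph × 0.44704 = 10.1344 m/s
Total: 3.309 + 10.1344 = 13.4434 m/s
In ft/s: 13.4434 / 0.3048 = 44.1056 ft/s

44.11 ft/s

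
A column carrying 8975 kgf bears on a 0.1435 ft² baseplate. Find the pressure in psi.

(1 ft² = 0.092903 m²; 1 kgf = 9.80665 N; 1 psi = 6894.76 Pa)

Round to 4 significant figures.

957.5 psi

8975 kgf × 9.80665 → 88014.7 N
0.1435 ft² × 0.092903 → 0.0133316 m²
P = F / A = 88014.7 N / 0.0133316 m² = 6.60196×10⁶ Pa
6.60196×10⁶ Pa ÷ (6894.76 Pa/psi) = 957.533 psi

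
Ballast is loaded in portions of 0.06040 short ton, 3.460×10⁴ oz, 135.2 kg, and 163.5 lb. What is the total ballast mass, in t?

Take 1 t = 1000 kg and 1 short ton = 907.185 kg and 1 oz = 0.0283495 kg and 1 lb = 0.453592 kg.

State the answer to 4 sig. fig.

1.245 t

0.06040 short ton × 907.185 = 54.794 kg
3.460×10⁴ oz × 0.0283495 = 980.893 kg
135.2 kg (already kg)
163.5 lb × 0.453592 = 74.1623 kg
Combined: 54.794 + 980.893 + 135.2 + 74.1623 = 1245.05 kg
In t: 1245.05 / 1000 = 1.24505 t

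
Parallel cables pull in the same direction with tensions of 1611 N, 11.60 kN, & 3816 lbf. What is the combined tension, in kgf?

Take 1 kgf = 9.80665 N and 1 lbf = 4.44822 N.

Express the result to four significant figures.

3078 kgf

1611 N (already N)
11.60 kN × 1000 = 11600 N
3816 lbf × 4.44822 = 16974.4 N
Combined: 1611 + 11600 + 16974.4 = 30185.4 N
In kgf: 30185.4 / 9.80665 = 3078.05 kgf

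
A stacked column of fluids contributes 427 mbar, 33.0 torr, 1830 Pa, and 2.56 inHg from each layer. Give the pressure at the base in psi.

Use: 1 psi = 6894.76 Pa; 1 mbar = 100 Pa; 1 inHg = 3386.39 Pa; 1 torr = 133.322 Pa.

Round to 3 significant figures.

8.35 psi

427 mbar × 100 = 42700 Pa
33.0 torr × 133.322 = 4399.63 Pa
1830 Pa (already Pa)
2.56 inHg × 3386.39 = 8669.16 Pa
Sum: 42700 + 4399.63 + 1830 + 8669.16 = 57598.8 Pa
In psi: 57598.8 / 6894.76 = 8.354 psi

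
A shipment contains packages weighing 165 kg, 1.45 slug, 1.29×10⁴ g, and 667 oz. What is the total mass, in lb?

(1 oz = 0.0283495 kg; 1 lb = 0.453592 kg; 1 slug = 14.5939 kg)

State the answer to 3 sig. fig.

165 kg (already kg)
1.45 slug × 14.5939 = 21.1612 kg
1.29×10⁴ g × 0.001 = 12.9 kg
667 oz × 0.0283495 = 18.9091 kg
Sum: 165 + 21.1612 + 12.9 + 18.9091 = 217.97 kg
In lb: 217.97 / 0.453592 = 480.542 lb

481 lb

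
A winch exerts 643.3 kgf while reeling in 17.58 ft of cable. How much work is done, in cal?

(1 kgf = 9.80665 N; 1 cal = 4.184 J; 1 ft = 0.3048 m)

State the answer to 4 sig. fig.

643.3 kgf × 9.80665 → 6308.62 N
17.58 ft × 0.3048 → 5.35838 m
W = F × d = 6308.62 N × 5.35838 m = 33804 J
33804 J ÷ (4.184 J/cal) = 8079.35 cal

8079 cal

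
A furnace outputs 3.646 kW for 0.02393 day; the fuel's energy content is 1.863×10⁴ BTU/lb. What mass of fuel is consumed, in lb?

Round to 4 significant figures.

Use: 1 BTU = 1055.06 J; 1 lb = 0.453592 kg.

3.646 kW → 3646 W
0.02393 day → 2067.55 s
E = P × t = 3646 × 2067.55 = 7.53829×10⁶ J
1.863×10⁴ BTU/lb → 4.33336×10⁷ J/kg
m = E / e_s = 7.53829×10⁶ / 4.33336×10⁷ = 0.173959 kg
In lb: 0.173959 / 0.453592 = 0.383514 lb

0.3835 lb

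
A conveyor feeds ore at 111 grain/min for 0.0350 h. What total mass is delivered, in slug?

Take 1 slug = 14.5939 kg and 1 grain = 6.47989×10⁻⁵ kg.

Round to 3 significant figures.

111 grain/min → 1.19878×10⁻⁴ kg/s
0.0350 h → 126 s
m = ṁ × t = 1.19878×10⁻⁴ × 126 = 0.0151046 kg
In slug: 0.0151046 / 14.5939 = 0.00103499 slug

0.00103 slug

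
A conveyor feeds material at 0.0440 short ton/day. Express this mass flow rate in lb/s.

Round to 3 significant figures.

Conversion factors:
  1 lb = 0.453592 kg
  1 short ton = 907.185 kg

0.00102 lb/s

0.0440 short ton/day × 907.185 kg/short ton ÷ 86400 s/day = 4.61992×10⁻⁴ kg/s
4.61992×10⁻⁴ kg/s ÷ 0.453592 kg/lb = 0.00101852 lb/s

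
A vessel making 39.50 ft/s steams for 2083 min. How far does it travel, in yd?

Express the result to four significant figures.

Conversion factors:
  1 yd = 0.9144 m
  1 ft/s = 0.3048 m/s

39.50 ft/s × 0.3048 = 12.0396 m/s
2083 min × 60 = 124980 s
d = v × t = 12.0396 m/s × 124980 s = 1.50471×10⁶ m
1.50471×10⁶ m ÷ (0.9144 m/yd) = 1.64557×10⁶ yd

1.646×10⁶ yd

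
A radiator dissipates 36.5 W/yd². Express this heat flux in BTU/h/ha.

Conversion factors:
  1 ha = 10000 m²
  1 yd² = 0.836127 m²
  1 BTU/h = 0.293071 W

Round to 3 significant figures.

36.5 W/yd² ÷ 0.836127 m²/yd² = 43.6537 W/m²
43.6537 W/m² ÷ 0.293071 W/BTU/h × 10000 m²/ha = 1.48953×10⁶ BTU/h/ha

1.49×10⁶ BTU/h/ha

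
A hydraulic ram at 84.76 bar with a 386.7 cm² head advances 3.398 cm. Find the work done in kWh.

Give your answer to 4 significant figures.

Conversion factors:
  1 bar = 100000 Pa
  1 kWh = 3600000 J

84.76 bar → 8.476×10⁶ Pa
386.7 cm² → 0.03867 m²
F = P × A = 8.476×10⁶ × 0.03867 = 327767 N
3.398 cm → 0.03398 m
W = F × d = 327767 × 0.03398 = 11137.5 J
In kWh: 11137.5 / 3600000 = 0.00309375 kWh

0.003094 kWh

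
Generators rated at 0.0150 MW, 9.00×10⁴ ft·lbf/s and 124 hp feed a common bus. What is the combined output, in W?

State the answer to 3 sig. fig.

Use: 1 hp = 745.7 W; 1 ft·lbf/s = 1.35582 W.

2.29×10⁵ W

0.0150 MW × 1000000 = 15000 W
9.00×10⁴ ft·lbf/s × 1.35582 = 122024 W
124 hp × 745.7 = 92466.8 W
Sum: 15000 + 122024 + 92466.8 = 229491 W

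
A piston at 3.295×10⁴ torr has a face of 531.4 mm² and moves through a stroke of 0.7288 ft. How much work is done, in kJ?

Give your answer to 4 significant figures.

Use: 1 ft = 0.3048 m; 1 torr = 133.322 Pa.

3.295×10⁴ torr → 4.39296×10⁶ Pa
531.4 mm² → 5.314×10⁻⁴ m²
F = P × A = 4.39296×10⁶ × 5.314×10⁻⁴ = 2334.42 N
0.7288 ft → 0.222138 m
W = F × d = 2334.42 × 0.222138 = 518.563 J
In kJ: 518.563 / 1000 = 0.518563 kJ

0.5186 kJ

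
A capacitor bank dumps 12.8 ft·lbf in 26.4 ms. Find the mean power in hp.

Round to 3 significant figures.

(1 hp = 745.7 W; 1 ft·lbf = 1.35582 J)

12.8 ft·lbf × 1.35582 = 17.3545 J
26.4 ms × 0.001 = 0.0264 s
P = E / t = 17.3545 J / 0.0264 s = 657.367 W
657.367 W ÷ (745.7 W/hp) = 0.881544 hp

0.882 hp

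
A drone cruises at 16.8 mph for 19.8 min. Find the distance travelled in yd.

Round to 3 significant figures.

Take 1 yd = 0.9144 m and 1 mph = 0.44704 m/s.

9760 yd

16.8 mph × 0.44704 → 7.51027 m/s
19.8 min × 60 → 1188 s
d = v × t = 7.51027 m/s × 1188 s = 8922.2 m
8922.2 m ÷ (0.9144 m/yd) = 9757.44 yd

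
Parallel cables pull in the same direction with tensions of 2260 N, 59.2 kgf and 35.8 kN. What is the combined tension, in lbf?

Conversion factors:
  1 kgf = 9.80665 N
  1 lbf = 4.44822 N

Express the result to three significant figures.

8690 lbf

2260 N (already N)
59.2 kgf × 9.80665 → 580.554 N
35.8 kN × 1000 → 35800 N
Combined: 2260 + 580.554 + 35800 = 38640.6 N
In lbf: 38640.6 / 4.44822 = 8686.76 lbf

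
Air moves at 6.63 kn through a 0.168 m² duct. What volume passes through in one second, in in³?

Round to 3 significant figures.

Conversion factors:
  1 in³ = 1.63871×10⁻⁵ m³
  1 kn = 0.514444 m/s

6.63 kn × 0.514444 → 3.41076 m/s
V = v × A × t = 3.41076 m/s × 0.168 m² × 1 s = 0.573008 m³
0.573008 m³ ÷ (1.63871×10⁻⁵ m³/in³) = 34967 in³

3.50×10⁴ in³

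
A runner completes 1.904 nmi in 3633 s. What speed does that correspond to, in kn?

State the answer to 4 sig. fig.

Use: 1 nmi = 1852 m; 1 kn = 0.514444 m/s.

1.887 kn

1.904 nmi × 1852 → 3526.21 m
v = d / t = 3526.21 m / 3633 s = 0.970606 m/s
0.970606 m/s ÷ (0.514444 m/s/kn) = 1.88671 kn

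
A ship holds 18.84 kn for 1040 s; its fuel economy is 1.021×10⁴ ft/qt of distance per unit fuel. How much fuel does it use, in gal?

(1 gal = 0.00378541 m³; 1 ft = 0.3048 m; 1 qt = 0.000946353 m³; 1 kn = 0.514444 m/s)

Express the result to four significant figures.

0.8098 gal

18.84 kn → 9.69212 m/s
d = v × t = 9.69212 × 1040 = 10079.8 m
1.021×10⁴ ft/qt → 3.28842×10⁶ m/m³
V = d / (distance per unit fuel) = 10079.8 / 3.28842×10⁶ = 0.00306524 m³
In gal: 0.00306524 / 0.00378541 = 0.809751 gal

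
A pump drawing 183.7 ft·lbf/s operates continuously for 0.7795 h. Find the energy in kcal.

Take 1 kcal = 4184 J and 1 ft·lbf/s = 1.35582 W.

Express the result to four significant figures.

167.0 kcal

183.7 ft·lbf/s × 1.35582 = 249.064 W
0.7795 h × 3600 = 2806.2 s
E = P × t = 249.064 W × 2806.2 s = 698923 J
698923 J ÷ (4184 J/kcal) = 167.047 kcal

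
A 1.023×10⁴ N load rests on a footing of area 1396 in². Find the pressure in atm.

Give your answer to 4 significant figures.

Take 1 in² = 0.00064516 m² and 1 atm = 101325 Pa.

1396 in² × 0.00064516 = 0.900643 m²
P = F / A = 10230 N / 0.900643 m² = 11358.6 Pa
11358.6 Pa ÷ (101325 Pa/atm) = 0.112101 atm

0.1121 atm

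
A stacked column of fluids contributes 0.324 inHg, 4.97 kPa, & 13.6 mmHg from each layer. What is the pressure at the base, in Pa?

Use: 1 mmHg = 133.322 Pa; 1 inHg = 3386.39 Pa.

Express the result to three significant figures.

0.324 inHg × 3386.39 → 1097.19 Pa
4.97 kPa × 1000 → 4970 Pa
13.6 mmHg × 133.322 → 1813.18 Pa
Sum: 1097.19 + 4970 + 1813.18 = 7880.37 Pa

7880 Pa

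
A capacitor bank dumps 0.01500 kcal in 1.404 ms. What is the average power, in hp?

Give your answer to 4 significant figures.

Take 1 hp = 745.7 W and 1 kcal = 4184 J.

59.94 hp

0.01500 kcal × 4184 → 62.76 J
1.404 ms × 0.001 → 0.001404 s
P = E / t = 62.76 J / 0.001404 s = 44700.9 W
44700.9 W ÷ (745.7 W/hp) = 59.9449 hp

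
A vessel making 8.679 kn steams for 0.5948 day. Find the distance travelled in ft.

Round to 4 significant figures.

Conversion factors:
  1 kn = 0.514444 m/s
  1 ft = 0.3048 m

7.528×10⁵ ft

8.679 kn × 0.514444 → 4.46486 m/s
0.5948 day × 86400 → 51390.7 s
d = v × t = 4.46486 m/s × 51390.7 s = 229452 m
229452 m ÷ (0.3048 m/ft) = 752795 ft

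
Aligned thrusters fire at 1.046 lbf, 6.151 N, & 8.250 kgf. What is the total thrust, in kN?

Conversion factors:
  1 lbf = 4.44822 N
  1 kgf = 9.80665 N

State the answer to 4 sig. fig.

0.09171 kN

1.046 lbf × 4.44822 → 4.65284 N
6.151 N (already N)
8.250 kgf × 9.80665 → 80.9049 N
Total: 4.65284 + 6.151 + 80.9049 = 91.7087 N
In kN: 91.7087 / 1000 = 0.0917087 kN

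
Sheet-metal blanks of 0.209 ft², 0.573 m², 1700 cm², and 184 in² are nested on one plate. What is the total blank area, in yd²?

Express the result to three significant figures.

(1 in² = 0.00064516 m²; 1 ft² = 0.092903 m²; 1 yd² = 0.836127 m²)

0.209 ft² × 0.092903 = 0.0194167 m²
0.573 m² (already m²)
1700 cm² × 0.0001 = 0.17 m²
184 in² × 0.00064516 = 0.118709 m²
Total: 0.0194167 + 0.573 + 0.17 + 0.118709 = 0.881126 m²
In yd²: 0.881126 / 0.836127 = 1.05382 yd²

1.05 yd²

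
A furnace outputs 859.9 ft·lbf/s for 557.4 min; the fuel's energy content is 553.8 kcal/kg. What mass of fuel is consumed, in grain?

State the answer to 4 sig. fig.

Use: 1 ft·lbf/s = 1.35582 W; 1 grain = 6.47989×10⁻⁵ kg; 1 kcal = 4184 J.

2.597×10⁵ grain

859.9 ft·lbf/s → 1165.87 W
557.4 min → 33444 s
E = P × t = 1165.87 × 33444 = 3.89914×10⁷ J
553.8 kcal/kg → 2.3171×10⁶ J/kg
m = E / e_s = 3.89914×10⁷ / 2.3171×10⁶ = 16.8277 kg
In grain: 16.8277 / 6.47989×10⁻⁵ = 259691 grain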